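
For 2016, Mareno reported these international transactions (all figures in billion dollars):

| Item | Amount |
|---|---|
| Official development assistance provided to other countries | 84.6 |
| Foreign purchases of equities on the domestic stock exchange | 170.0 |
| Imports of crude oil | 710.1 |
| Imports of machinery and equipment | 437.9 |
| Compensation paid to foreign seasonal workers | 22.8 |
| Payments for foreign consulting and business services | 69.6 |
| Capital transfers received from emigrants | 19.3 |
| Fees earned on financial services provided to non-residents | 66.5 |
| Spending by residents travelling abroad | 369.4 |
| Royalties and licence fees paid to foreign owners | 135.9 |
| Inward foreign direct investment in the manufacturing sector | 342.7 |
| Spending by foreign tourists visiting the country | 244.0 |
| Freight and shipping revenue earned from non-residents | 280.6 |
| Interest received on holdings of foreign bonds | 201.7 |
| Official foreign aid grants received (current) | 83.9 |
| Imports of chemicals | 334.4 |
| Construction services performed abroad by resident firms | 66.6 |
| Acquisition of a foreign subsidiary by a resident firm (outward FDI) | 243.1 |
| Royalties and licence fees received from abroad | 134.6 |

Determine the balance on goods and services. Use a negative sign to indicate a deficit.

Goods: -710.1 - 334.4 - 437.9 = -1482.4
Services: 66.5 + 66.6 + 244.0 - 369.4 - 135.9 + 134.6 + 280.6 - 69.6 = 217.4
Trade balance = -1482.4 + 217.4 = -1265.0
(Excluded from the trade balance — secondary income: official development assistance provided to other countries 84.6, official foreign aid grants received (current) 83.9; financial account: foreign purchases of equities on the domestic stock exchange 170.0, inward foreign direct investment in the manufacturing sector 342.7, acquisition of a foreign subsidiary by a resident firm (outward FDI) 243.1; primary income: compensation paid to foreign seasonal workers 22.8, interest received on holdings of foreign bonds 201.7; capital account: capital transfers received from emigrants 19.3.)

-1265.0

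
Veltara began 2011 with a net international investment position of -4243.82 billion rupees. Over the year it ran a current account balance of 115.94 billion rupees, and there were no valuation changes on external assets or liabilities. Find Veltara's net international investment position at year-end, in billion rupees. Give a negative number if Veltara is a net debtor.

-4127.88

With no valuation effects, change in NIIP = current account = 115.94
End-of-year NIIP = -4243.82 + 115.94 = -4127.88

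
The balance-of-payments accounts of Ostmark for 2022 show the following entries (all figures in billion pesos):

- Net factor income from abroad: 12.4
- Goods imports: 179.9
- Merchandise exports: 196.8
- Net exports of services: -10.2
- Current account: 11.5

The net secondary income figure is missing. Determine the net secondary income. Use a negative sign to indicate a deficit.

Current account = goods balance + services balance + net primary income + net secondary income
Sum of the known components = 19.1
Net secondary income = CA - (known components) = 11.5 - 19.1 = -7.6

-7.6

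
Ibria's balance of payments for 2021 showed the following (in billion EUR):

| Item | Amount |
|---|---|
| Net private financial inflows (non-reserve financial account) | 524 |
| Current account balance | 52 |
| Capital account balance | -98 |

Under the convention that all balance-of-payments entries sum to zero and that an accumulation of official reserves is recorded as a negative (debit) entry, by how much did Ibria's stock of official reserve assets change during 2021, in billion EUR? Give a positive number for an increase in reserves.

478

Official reserve transactions balance = -(52 + (-98) + 524) = -478
An accumulation of reserves is recorded as a debit (negative entry), so the change in the stock of reserves is the negative of that balance.
Change in official reserves = -(-478) = 478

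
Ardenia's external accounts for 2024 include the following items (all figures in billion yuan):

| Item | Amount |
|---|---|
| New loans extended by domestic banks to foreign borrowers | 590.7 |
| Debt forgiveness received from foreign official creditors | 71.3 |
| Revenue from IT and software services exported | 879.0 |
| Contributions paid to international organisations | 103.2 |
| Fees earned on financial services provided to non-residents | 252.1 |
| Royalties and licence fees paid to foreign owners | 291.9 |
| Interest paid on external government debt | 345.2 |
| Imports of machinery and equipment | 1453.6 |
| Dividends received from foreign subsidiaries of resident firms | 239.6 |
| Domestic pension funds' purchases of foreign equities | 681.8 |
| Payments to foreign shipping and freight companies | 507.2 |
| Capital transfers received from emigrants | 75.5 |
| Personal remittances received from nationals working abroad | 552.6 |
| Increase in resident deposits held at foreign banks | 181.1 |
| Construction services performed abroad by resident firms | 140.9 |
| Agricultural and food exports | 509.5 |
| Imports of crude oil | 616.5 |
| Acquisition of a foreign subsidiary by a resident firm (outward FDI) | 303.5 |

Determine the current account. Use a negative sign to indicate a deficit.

-743.9

Goods: -1453.6 + 509.5 - 616.5 = -1560.6
Services: -507.2 + 140.9 + 879.0 - 291.9 + 252.1 = 472.9
Primary income: -345.2 + 239.6 = -105.6
Secondary income: -103.2 + 552.6 = 449.4
Current account = (-1560.6) + 472.9 + (-105.6) + 449.4 = -743.9
(Excluded from the current account — financial account: new loans extended by domestic banks to foreign borrowers 590.7, domestic pension funds' purchases of foreign equities 681.8, increase in resident deposits held at foreign banks 181.1, acquisition of a foreign subsidiary by a resident firm (outward FDI) 303.5; capital account: debt forgiveness received from foreign official creditors 71.3, capital transfers received from emigrants 75.5.)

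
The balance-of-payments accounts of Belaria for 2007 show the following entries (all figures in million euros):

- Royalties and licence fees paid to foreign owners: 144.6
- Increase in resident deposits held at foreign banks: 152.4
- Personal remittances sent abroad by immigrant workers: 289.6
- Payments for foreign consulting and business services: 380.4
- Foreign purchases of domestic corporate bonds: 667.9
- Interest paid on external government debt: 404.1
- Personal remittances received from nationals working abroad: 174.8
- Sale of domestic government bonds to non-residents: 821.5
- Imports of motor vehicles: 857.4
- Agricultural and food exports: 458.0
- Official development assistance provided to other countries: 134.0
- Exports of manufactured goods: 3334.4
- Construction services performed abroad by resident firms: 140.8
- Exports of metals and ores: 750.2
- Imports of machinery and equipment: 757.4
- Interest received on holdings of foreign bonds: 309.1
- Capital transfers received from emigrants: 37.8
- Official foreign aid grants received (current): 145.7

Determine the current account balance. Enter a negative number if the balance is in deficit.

2345.5

Goods: -857.4 + 458.0 - 757.4 + 750.2 + 3334.4 = 2927.8
Services: -144.6 + 140.8 - 380.4 = -384.2
Primary income: 309.1 - 404.1 = -95.0
Secondary income: 174.8 - 134.0 + 145.7 - 289.6 = -103.1
Current account = 2927.8 + (-384.2) + (-95.0) + (-103.1) = 2345.5
(Excluded from the current account — financial account: increase in resident deposits held at foreign banks 152.4, foreign purchases of domestic corporate bonds 667.9, sale of domestic government bonds to non-residents 821.5; capital account: capital transfers received from emigrants 37.8.)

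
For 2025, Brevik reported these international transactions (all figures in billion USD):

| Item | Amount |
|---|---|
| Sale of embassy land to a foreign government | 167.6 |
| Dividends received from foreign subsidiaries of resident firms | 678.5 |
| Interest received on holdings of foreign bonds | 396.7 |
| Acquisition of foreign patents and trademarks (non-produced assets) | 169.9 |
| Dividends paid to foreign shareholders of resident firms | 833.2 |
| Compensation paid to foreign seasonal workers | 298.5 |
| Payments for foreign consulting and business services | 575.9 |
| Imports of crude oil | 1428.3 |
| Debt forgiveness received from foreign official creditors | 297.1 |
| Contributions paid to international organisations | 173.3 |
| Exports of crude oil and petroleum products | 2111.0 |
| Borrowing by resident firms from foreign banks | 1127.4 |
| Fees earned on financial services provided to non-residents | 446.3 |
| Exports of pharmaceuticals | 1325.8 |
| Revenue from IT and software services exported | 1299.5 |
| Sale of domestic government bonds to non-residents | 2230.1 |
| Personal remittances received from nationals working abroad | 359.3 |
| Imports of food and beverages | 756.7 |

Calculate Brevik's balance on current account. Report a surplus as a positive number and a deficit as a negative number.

Goods: 1325.8 - 1428.3 + 2111.0 - 756.7 = 1251.8
Services: 446.3 - 575.9 + 1299.5 = 1169.9
Primary income: 678.5 + 396.7 - 298.5 - 833.2 = -56.5
Secondary income: 359.3 - 173.3 = 186.0
Current account = 1251.8 + 1169.9 + (-56.5) + 186.0 = 2551.2
(Excluded from the current account — capital account: sale of embassy land to a foreign government 167.6, acquisition of foreign patents and trademarks (non-produced assets) 169.9, debt forgiveness received from foreign official creditors 297.1; financial account: borrowing by resident firms from foreign banks 1127.4, sale of domestic government bonds to non-residents 2230.1.)

2551.2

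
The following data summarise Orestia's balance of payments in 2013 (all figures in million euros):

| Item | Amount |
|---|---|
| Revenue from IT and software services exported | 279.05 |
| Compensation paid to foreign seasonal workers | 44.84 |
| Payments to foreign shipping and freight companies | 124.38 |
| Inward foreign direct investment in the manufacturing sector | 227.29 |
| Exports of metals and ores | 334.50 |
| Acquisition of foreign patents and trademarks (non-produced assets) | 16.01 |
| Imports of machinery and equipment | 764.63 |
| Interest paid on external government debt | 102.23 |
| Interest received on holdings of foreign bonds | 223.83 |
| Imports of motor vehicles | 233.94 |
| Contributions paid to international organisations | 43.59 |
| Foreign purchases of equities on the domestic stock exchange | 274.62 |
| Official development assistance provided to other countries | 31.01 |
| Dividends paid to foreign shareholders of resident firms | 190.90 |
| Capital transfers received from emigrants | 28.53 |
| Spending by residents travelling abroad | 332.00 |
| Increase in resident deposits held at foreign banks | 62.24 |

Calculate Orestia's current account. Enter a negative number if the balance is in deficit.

-1030.14

Goods: -764.63 - 233.94 + 334.50 = -664.07
Services: -332.00 + 279.05 - 124.38 = -177.33
Primary income: -44.84 - 190.90 + 223.83 - 102.23 = -114.14
Secondary income: -43.59 - 31.01 = -74.60
Current account = (-664.07) + (-177.33) + (-114.14) + (-74.60) = -1030.14
(Excluded from the current account — financial account: inward foreign direct investment in the manufacturing sector 227.29, foreign purchases of equities on the domestic stock exchange 274.62, increase in resident deposits held at foreign banks 62.24; capital account: acquisition of foreign patents and trademarks (non-produced assets) 16.01, capital transfers received from emigrants 28.53.)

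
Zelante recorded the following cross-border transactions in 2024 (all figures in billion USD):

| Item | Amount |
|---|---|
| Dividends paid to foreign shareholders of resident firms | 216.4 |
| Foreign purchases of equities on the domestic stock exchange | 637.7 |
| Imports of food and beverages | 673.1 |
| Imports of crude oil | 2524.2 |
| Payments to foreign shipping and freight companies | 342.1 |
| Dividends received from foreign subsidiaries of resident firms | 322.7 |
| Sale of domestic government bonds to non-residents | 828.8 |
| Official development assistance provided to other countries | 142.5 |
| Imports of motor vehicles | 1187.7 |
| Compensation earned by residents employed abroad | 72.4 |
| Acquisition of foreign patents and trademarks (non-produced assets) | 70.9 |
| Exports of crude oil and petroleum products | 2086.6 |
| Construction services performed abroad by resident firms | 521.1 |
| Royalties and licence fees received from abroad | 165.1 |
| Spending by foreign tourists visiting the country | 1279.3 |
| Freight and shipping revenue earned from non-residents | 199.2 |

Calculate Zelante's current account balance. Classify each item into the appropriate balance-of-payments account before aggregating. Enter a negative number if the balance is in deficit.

-439.6

Goods: 2086.6 - 2524.2 - 1187.7 - 673.1 = -2298.4
Services: 521.1 + 1279.3 - 342.1 + 165.1 + 199.2 = 1822.6
Primary income: -216.4 + 322.7 + 72.4 = 178.7
Secondary income: -142.5
Current account = (-2298.4) + 1822.6 + 178.7 + (-142.5) = -439.6
(Excluded from the current account — financial account: foreign purchases of equities on the domestic stock exchange 637.7, sale of domestic government bonds to non-residents 828.8; capital account: acquisition of foreign patents and trademarks (non-produced assets) 70.9.)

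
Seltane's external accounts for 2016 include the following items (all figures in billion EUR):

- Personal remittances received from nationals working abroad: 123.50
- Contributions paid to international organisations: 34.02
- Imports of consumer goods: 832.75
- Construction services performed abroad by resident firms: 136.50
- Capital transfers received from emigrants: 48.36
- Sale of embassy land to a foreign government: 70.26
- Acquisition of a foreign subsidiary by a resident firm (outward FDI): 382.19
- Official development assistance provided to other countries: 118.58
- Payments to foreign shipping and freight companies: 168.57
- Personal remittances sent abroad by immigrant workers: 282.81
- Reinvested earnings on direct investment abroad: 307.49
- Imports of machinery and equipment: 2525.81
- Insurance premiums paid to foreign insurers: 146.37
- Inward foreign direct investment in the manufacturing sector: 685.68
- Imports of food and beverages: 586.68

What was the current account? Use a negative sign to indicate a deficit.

Goods: -2525.81 - 586.68 - 832.75 = -3945.24
Services: -146.37 - 168.57 + 136.50 = -178.44
Primary income: 307.49
Secondary income: -34.02 + 123.50 - 282.81 - 118.58 = -311.91
Current account = (-3945.24) + (-178.44) + 307.49 + (-311.91) = -4128.10
(Excluded from the current account — capital account: capital transfers received from emigrants 48.36, sale of embassy land to a foreign government 70.26; financial account: acquisition of a foreign subsidiary by a resident firm (outward FDI) 382.19, inward foreign direct investment in the manufacturing sector 685.68.)

-4128.10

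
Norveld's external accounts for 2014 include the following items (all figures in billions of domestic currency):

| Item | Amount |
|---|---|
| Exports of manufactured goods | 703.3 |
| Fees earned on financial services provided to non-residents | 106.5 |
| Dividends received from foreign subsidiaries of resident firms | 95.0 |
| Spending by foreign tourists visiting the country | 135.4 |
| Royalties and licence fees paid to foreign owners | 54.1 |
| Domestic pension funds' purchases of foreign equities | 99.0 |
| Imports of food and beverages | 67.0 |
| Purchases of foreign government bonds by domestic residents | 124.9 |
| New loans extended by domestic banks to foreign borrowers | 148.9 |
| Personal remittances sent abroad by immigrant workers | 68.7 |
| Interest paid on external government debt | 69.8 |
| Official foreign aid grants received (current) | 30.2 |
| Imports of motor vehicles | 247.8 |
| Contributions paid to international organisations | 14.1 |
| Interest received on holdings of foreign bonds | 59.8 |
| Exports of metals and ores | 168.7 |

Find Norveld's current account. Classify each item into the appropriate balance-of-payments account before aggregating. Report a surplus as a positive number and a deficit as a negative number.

Goods: 168.7 + 703.3 - 67.0 - 247.8 = 557.2
Services: -54.1 + 106.5 + 135.4 = 187.8
Primary income: 95.0 - 69.8 + 59.8 = 85.0
Secondary income: 30.2 - 68.7 - 14.1 = -52.6
Current account = 557.2 + 187.8 + 85.0 + (-52.6) = 777.4
(Excluded from the current account — financial account: domestic pension funds' purchases of foreign equities 99.0, purchases of foreign government bonds by domestic residents 124.9, new loans extended by domestic banks to foreign borrowers 148.9.)

777.4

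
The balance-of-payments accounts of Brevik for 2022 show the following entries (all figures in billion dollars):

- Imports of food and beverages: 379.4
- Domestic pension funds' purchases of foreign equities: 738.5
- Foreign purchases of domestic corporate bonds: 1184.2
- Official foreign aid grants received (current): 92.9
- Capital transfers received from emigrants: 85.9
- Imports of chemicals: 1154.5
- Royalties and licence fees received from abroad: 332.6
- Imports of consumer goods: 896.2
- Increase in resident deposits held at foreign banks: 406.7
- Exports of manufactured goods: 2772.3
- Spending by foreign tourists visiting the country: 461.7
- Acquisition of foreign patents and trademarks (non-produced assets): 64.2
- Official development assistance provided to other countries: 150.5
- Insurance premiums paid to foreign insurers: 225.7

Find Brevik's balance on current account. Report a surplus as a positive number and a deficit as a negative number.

853.2

Goods: -896.2 + 2772.3 - 1154.5 - 379.4 = 342.2
Services: 461.7 + 332.6 - 225.7 = 568.6
Secondary income: -150.5 + 92.9 = -57.6
Current account = 342.2 + 568.6 + (-57.6) = 853.2
(Excluded from the current account — financial account: domestic pension funds' purchases of foreign equities 738.5, foreign purchases of domestic corporate bonds 1184.2, increase in resident deposits held at foreign banks 406.7; capital account: capital transfers received from emigrants 85.9, acquisition of foreign patents and trademarks (non-produced assets) 64.2.)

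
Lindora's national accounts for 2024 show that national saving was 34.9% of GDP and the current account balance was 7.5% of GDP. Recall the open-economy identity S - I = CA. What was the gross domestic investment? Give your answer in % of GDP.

27.4

I = S - CA = 34.9 - 7.5 = 27.4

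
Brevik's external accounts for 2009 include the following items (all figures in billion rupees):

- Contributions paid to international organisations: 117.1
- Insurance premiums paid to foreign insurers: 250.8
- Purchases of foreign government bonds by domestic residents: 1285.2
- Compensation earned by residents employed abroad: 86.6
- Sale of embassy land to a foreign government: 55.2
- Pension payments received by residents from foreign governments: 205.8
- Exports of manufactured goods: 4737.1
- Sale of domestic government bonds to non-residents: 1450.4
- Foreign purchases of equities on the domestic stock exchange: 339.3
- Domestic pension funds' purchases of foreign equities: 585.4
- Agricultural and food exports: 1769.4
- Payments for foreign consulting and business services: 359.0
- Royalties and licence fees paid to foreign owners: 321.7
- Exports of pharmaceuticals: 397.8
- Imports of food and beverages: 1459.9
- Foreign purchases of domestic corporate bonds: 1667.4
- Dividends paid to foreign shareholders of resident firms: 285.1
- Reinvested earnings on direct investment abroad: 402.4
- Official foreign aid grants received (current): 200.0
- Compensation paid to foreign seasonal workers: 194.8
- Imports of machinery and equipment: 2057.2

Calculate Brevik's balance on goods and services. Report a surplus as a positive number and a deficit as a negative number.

2455.7

Goods: -1459.9 + 1769.4 + 397.8 + 4737.1 - 2057.2 = 3387.2
Services: -250.8 - 359.0 - 321.7 = -931.5
Trade balance = 3387.2 + (-931.5) = 2455.7
(Excluded from the trade balance — secondary income: contributions paid to international organisations 117.1, pension payments received by residents from foreign governments 205.8, official foreign aid grants received (current) 200.0; financial account: purchases of foreign government bonds by domestic residents 1285.2, sale of domestic government bonds to non-residents 1450.4, foreign purchases of equities on the domestic stock exchange 339.3, domestic pension funds' purchases of foreign equities 585.4, foreign purchases of domestic corporate bonds 1667.4; primary income: compensation earned by residents employed abroad 86.6, dividends paid to foreign shareholders of resident firms 285.1, reinvested earnings on direct investment abroad 402.4, compensation paid to foreign seasonal workers 194.8; capital account: sale of embassy land to a foreign government 55.2.)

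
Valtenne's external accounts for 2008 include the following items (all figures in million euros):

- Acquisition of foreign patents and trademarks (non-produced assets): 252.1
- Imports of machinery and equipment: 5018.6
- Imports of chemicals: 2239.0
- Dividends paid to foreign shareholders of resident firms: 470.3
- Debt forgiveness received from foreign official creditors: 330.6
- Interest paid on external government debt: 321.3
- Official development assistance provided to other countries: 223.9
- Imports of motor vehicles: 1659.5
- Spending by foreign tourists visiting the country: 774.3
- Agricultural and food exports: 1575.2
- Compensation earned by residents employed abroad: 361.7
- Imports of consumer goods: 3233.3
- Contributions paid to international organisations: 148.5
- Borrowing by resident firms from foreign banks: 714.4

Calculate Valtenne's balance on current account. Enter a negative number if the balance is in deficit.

Goods: -1659.5 - 5018.6 - 2239.0 - 3233.3 + 1575.2 = -10575.2
Services: 774.3
Primary income: -321.3 + 361.7 - 470.3 = -429.9
Secondary income: -148.5 - 223.9 = -372.4
Current account = (-10575.2) + 774.3 + (-429.9) + (-372.4) = -10603.2
(Excluded from the current account — capital account: acquisition of foreign patents and trademarks (non-produced assets) 252.1, debt forgiveness received from foreign official creditors 330.6; financial account: borrowing by resident firms from foreign banks 714.4.)

-10603.2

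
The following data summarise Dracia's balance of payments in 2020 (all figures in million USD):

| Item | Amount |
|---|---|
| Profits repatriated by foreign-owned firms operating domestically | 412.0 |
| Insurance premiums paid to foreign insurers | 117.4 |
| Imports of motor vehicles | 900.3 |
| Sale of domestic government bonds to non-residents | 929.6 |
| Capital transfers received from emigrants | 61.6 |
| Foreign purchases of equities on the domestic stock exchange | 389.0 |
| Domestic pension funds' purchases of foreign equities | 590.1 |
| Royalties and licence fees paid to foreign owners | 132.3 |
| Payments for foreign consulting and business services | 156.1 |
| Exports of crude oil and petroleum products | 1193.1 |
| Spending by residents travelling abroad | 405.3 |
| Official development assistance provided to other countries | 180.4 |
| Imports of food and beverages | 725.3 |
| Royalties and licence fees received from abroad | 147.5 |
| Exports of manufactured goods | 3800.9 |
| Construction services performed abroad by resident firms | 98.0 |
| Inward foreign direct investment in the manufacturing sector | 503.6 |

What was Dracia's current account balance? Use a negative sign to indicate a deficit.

2210.4

Goods: -900.3 - 725.3 + 1193.1 + 3800.9 = 3368.4
Services: -132.3 + 147.5 - 156.1 + 98.0 - 405.3 - 117.4 = -565.6
Primary income: -412.0
Secondary income: -180.4
Current account = 3368.4 + (-565.6) + (-412.0) + (-180.4) = 2210.4
(Excluded from the current account — financial account: sale of domestic government bonds to non-residents 929.6, foreign purchases of equities on the domestic stock exchange 389.0, domestic pension funds' purchases of foreign equities 590.1, inward foreign direct investment in the manufacturing sector 503.6; capital account: capital transfers received from emigrants 61.6.)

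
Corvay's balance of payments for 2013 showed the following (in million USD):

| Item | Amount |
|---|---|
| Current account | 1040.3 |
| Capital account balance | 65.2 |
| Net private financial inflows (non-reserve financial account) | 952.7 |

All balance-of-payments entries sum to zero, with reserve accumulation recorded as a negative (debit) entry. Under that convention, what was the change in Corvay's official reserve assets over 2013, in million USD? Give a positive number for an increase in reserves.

2058.2

Official reserve transactions balance = -(1040.3 + 65.2 + 952.7) = -2058.2
An accumulation of reserves is recorded as a debit (negative entry), so the change in the stock of reserves is the negative of that balance.
Change in official reserves = -(-2058.2) = 2058.2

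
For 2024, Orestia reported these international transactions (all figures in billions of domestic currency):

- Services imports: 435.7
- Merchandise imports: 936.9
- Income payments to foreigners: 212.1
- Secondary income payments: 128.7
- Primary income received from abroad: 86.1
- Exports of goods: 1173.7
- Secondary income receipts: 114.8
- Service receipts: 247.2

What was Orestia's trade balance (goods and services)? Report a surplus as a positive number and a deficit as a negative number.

Goods balance = 1173.7 - 936.9 = 236.8
Services balance = 247.2 - 435.7 = -188.5
Trade balance (goods + services) = 236.8 + (-188.5) = 48.3

48.3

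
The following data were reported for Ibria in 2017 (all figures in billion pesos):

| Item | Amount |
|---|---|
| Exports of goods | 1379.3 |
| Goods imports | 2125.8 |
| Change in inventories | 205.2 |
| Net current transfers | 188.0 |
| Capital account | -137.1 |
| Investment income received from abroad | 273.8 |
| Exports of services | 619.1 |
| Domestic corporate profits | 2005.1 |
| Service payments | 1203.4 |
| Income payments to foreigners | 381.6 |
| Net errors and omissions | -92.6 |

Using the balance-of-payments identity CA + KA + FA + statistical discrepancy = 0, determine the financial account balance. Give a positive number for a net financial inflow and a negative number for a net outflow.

1480.3

Goods balance = 1379.3 - 2125.8 = -746.5
Services balance = 619.1 - 1203.4 = -584.3
Trade balance (goods + services) = -746.5 + (-584.3) = -1330.8
Net primary income = 273.8 - 381.6 = -107.8
Net secondary income = 188.0
Current account = -1330.8 + (-107.8) + 188.0 = -1250.6
Financial account = -(-1250.6 + (-137.1) + (-92.6)) = 1480.3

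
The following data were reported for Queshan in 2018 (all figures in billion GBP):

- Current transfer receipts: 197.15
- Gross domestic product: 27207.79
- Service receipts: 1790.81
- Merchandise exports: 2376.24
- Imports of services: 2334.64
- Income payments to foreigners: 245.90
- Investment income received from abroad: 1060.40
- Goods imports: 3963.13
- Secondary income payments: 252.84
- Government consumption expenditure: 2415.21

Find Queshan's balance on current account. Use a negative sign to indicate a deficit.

-1371.91

Goods balance = 2376.24 - 3963.13 = -1586.89
Services balance = 1790.81 - 2334.64 = -543.83
Trade balance (goods + services) = -1586.89 + (-543.83) = -2130.72
Net primary income = 1060.40 - 245.90 = 814.50
Net secondary income = 197.15 - 252.84 = -55.69
Current account = -2130.72 + 814.50 + (-55.69) = -1371.91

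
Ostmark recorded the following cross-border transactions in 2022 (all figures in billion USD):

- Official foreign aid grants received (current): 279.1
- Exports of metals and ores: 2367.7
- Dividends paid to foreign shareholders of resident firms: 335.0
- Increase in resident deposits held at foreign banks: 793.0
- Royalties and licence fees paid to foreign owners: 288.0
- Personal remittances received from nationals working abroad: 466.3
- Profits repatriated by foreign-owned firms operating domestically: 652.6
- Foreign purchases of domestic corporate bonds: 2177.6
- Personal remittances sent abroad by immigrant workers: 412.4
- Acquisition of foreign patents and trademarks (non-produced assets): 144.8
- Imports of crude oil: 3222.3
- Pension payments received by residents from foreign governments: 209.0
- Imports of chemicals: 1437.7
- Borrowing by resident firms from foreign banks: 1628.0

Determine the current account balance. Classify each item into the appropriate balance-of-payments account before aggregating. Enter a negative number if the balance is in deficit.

Goods: -1437.7 + 2367.7 - 3222.3 = -2292.3
Services: -288.0
Primary income: -335.0 - 652.6 = -987.6
Secondary income: -412.4 + 279.1 + 209.0 + 466.3 = 542.0
Current account = (-2292.3) + (-288.0) + (-987.6) + 542.0 = -3025.9
(Excluded from the current account — financial account: increase in resident deposits held at foreign banks 793.0, foreign purchases of domestic corporate bonds 2177.6, borrowing by resident firms from foreign banks 1628.0; capital account: acquisition of foreign patents and trademarks (non-produced assets) 144.8.)

-3025.9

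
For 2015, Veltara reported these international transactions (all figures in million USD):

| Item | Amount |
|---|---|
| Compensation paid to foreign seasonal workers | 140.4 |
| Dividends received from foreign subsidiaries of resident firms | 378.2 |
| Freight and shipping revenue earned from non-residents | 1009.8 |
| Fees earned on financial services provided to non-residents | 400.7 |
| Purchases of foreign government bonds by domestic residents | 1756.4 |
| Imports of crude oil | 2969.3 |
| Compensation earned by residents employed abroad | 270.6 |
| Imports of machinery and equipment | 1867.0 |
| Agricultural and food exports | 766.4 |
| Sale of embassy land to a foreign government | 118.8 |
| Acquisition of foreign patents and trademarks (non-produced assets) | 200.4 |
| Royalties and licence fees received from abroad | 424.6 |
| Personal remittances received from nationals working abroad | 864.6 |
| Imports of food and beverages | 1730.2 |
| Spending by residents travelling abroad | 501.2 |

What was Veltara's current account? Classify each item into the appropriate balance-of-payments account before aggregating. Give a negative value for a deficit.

-3093.2

Goods: -1867.0 - 2969.3 + 766.4 - 1730.2 = -5800.1
Services: -501.2 + 1009.8 + 400.7 + 424.6 = 1333.9
Primary income: 270.6 + 378.2 - 140.4 = 508.4
Secondary income: 864.6
Current account = (-5800.1) + 1333.9 + 508.4 + 864.6 = -3093.2
(Excluded from the current account — financial account: purchases of foreign government bonds by domestic residents 1756.4; capital account: sale of embassy land to a foreign government 118.8, acquisition of foreign patents and trademarks (non-produced assets) 200.4.)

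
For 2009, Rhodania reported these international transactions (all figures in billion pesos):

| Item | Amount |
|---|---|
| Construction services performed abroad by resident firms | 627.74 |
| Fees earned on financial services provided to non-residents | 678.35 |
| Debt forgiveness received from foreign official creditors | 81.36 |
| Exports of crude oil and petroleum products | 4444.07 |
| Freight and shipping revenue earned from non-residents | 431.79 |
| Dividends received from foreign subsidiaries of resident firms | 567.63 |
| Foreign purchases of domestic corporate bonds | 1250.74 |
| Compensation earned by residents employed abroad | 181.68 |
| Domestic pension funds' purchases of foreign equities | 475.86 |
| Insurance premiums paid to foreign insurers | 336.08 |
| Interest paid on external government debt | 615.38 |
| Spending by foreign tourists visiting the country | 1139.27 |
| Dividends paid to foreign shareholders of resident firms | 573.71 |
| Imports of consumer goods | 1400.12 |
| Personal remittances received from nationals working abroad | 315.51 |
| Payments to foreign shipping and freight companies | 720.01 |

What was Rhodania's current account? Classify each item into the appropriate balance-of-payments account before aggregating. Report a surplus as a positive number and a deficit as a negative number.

4740.74

Goods: -1400.12 + 4444.07 = 3043.95
Services: 678.35 + 431.79 + 627.74 + 1139.27 - 720.01 - 336.08 = 1821.06
Primary income: -573.71 - 615.38 + 567.63 + 181.68 = -439.78
Secondary income: 315.51
Current account = 3043.95 + 1821.06 + (-439.78) + 315.51 = 4740.74
(Excluded from the current account — capital account: debt forgiveness received from foreign official creditors 81.36; financial account: foreign purchases of domestic corporate bonds 1250.74, domestic pension funds' purchases of foreign equities 475.86.)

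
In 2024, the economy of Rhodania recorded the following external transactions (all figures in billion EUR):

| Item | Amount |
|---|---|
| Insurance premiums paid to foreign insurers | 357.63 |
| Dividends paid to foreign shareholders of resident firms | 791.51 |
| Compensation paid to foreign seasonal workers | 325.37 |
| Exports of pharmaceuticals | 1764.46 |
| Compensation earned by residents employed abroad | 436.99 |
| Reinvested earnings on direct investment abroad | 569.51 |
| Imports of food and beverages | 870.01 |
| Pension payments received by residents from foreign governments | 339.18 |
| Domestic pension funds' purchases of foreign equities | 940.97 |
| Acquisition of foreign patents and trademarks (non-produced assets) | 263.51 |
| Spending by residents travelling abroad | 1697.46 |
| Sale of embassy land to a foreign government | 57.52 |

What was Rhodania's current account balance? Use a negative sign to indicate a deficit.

Goods: 1764.46 - 870.01 = 894.45
Services: -357.63 - 1697.46 = -2055.09
Primary income: 569.51 - 791.51 + 436.99 - 325.37 = -110.38
Secondary income: 339.18
Current account = 894.45 + (-2055.09) + (-110.38) + 339.18 = -931.84
(Excluded from the current account — financial account: domestic pension funds' purchases of foreign equities 940.97; capital account: acquisition of foreign patents and trademarks (non-produced assets) 263.51, sale of embassy land to a foreign government 57.52.)

-931.84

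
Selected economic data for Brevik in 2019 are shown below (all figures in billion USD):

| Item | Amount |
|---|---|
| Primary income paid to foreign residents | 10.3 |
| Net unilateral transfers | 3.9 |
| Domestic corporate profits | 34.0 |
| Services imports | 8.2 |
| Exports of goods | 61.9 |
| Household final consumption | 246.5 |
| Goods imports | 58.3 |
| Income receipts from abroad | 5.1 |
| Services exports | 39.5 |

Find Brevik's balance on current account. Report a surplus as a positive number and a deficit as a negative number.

33.6

Goods balance = 61.9 - 58.3 = 3.6
Services balance = 39.5 - 8.2 = 31.3
Trade balance (goods + services) = 3.6 + 31.3 = 34.9
Net primary income = 5.1 - 10.3 = -5.2
Net secondary income = 3.9
Current account = 34.9 + (-5.2) + 3.9 = 33.6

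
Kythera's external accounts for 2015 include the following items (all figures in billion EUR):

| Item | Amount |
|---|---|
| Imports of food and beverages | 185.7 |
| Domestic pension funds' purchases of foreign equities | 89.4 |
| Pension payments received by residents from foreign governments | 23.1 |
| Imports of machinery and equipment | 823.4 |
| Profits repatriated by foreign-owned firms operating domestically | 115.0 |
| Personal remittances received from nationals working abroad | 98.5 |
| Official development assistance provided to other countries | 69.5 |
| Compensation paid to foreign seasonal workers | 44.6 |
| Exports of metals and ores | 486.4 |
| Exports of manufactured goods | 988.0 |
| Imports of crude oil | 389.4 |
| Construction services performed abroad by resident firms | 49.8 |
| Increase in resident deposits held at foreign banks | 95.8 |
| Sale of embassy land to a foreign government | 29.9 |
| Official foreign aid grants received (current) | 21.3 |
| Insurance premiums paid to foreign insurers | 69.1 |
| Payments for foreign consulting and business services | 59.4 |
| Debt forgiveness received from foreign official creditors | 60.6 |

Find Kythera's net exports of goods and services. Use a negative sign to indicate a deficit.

-2.8

Goods: -389.4 + 988.0 + 486.4 - 185.7 - 823.4 = 75.9
Services: -69.1 - 59.4 + 49.8 = -78.7
Trade balance = 75.9 + (-78.7) = -2.8
(Excluded from the trade balance — financial account: domestic pension funds' purchases of foreign equities 89.4, increase in resident deposits held at foreign banks 95.8; secondary income: pension payments received by residents from foreign governments 23.1, personal remittances received from nationals working abroad 98.5, official development assistance provided to other countries 69.5, official foreign aid grants received (current) 21.3; primary income: profits repatriated by foreign-owned firms operating domestically 115.0, compensation paid to foreign seasonal workers 44.6; capital account: sale of embassy land to a foreign government 29.9, debt forgiveness received from foreign official creditors 60.6.)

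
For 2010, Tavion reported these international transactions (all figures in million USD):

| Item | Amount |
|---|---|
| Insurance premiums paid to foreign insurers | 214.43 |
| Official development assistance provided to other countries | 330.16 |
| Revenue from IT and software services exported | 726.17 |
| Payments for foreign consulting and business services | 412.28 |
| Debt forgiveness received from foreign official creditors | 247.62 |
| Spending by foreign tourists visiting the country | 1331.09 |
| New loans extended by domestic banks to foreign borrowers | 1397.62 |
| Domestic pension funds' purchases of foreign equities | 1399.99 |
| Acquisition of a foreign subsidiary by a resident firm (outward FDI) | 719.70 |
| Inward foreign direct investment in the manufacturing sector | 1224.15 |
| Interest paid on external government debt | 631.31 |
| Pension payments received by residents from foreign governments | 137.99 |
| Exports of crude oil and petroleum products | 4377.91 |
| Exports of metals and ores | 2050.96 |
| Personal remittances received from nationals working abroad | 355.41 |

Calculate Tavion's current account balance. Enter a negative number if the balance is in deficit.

Goods: 2050.96 + 4377.91 = 6428.87
Services: 1331.09 - 412.28 + 726.17 - 214.43 = 1430.55
Primary income: -631.31
Secondary income: 355.41 + 137.99 - 330.16 = 163.24
Current account = 6428.87 + 1430.55 + (-631.31) + 163.24 = 7391.35
(Excluded from the current account — capital account: debt forgiveness received from foreign official creditors 247.62; financial account: new loans extended by domestic banks to foreign borrowers 1397.62, domestic pension funds' purchases of foreign equities 1399.99, acquisition of a foreign subsidiary by a resident firm (outward FDI) 719.70, inward foreign direct investment in the manufacturing sector 1224.15.)

7391.35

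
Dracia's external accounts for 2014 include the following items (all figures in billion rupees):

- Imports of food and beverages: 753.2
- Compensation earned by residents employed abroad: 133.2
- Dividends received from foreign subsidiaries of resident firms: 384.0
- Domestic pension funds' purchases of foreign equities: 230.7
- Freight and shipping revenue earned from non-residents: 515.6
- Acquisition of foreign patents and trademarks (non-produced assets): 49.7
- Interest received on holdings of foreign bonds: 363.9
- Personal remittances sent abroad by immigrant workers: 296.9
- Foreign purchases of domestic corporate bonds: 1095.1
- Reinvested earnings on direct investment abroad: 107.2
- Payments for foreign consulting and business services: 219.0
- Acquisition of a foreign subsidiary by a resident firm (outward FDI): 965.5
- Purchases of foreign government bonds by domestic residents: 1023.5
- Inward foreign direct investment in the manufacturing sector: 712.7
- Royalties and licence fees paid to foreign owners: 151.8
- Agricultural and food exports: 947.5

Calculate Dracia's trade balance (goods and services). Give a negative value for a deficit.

339.1

Goods: 947.5 - 753.2 = 194.3
Services: -219.0 - 151.8 + 515.6 = 144.8
Trade balance = 194.3 + 144.8 = 339.1
(Excluded from the trade balance — primary income: compensation earned by residents employed abroad 133.2, dividends received from foreign subsidiaries of resident firms 384.0, interest received on holdings of foreign bonds 363.9, reinvested earnings on direct investment abroad 107.2; financial account: domestic pension funds' purchases of foreign equities 230.7, foreign purchases of domestic corporate bonds 1095.1, acquisition of a foreign subsidiary by a resident firm (outward FDI) 965.5, purchases of foreign government bonds by domestic residents 1023.5, inward foreign direct investment in the manufacturing sector 712.7; capital account: acquisition of foreign patents and trademarks (non-produced assets) 49.7; secondary income: personal remittances sent abroad by immigrant workers 296.9.)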